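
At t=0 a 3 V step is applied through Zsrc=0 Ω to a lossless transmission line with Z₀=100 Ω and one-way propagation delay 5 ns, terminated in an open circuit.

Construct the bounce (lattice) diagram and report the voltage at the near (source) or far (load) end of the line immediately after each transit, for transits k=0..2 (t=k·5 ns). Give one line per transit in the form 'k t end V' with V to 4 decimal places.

Γ_L=1.000000, Γ_S=-1.000000; launch V₁=3·100/100=3.000000
k=0 src: V=3.0000
k=1 load: inc=3.000000, refl=3.000000·1.000000=3.0000; V=0.000000+3.000000+3.000000=6.0000
k=2 src: inc=3.000000, refl=3.000000·-1.000000=-3.0000; V=3.000000+3.000000+-3.000000=3.0000

0 0 source 3.0000
1 5 load 6.0000
2 10 source 3.0000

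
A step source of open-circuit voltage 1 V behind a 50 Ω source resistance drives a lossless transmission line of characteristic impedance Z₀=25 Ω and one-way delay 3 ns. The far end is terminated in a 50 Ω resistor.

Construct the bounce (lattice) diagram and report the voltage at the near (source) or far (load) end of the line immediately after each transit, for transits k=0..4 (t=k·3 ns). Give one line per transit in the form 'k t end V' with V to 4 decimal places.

Γ_L=0.333333, Γ_S=0.333333; launch V₁=1·25/75=0.333333
k=0 src: V=0.3333
k=1 load: inc=0.333333, refl=0.333333·0.333333=0.1111; V=0.000000+0.333333+0.111111=0.4444
k=2 src: inc=0.111111, refl=0.111111·0.333333=0.0370; V=0.333333+0.111111+0.037037=0.4815
k=3 load: inc=0.037037, refl=0.037037·0.333333=0.0123; V=0.444444+0.037037+0.012346=0.4938
k=4 src: inc=0.012346, refl=0.012346·0.333333=0.0041; V=0.481481+0.012346+0.004115=0.4979

0 0 source 0.3333
1 3 load 0.4444
2 6 source 0.4815
3 9 load 0.4938
4 12 source 0.4979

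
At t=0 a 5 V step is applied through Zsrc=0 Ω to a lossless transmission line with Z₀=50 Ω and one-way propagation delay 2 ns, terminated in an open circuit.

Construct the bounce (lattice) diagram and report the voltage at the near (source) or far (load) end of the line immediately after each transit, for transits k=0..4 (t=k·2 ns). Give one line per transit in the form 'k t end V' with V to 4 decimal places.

Γ_L=1.000000, Γ_S=-1.000000; launch V₁=5·50/50=5.000000
k=0 src: V=5.0000
k=1 load: inc=5.000000, refl=5.000000·1.000000=5.0000; V=0.000000+5.000000+5.000000=10.0000
k=2 src: inc=5.000000, refl=5.000000·-1.000000=-5.0000; V=5.000000+5.000000+-5.000000=5.0000
k=3 load: inc=-5.000000, refl=-5.000000·1.000000=-5.0000; V=10.000000+-5.000000+-5.000000=0.0000
k=4 src: inc=-5.000000, refl=-5.000000·-1.000000=5.0000; V=5.000000+-5.000000+5.000000=5.0000

0 0 source 5.0000
1 2 load 10.0000
2 4 source 5.0000
3 6 load 0.0000
4 8 source 5.0000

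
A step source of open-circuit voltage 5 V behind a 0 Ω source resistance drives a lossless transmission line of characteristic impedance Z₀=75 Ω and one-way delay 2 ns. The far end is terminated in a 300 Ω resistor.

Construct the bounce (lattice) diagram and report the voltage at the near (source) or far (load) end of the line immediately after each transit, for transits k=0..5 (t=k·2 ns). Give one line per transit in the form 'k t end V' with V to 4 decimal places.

Γ_L=0.600000, Γ_S=-1.000000; launch V₁=5·75/75=5.000000
k=0 src: V=5.0000
k=1 load: inc=5.000000, refl=5.000000·0.600000=3.0000; V=0.000000+5.000000+3.000000=8.0000
k=2 src: inc=3.000000, refl=3.000000·-1.000000=-3.0000; V=5.000000+3.000000+-3.000000=5.0000
k=3 load: inc=-3.000000, refl=-3.000000·0.600000=-1.8000; V=8.000000+-3.000000+-1.800000=3.2000
k=4 src: inc=-1.800000, refl=-1.800000·-1.000000=1.8000; V=5.000000+-1.800000+1.800000=5.0000
k=5 load: inc=1.800000, refl=1.800000·0.600000=1.0800; V=3.200000+1.800000+1.080000=6.0800

0 0 source 5.0000
1 2 load 8.0000
2 4 source 5.0000
3 6 load 3.2000
4 8 source 5.0000
5 10 load 6.0800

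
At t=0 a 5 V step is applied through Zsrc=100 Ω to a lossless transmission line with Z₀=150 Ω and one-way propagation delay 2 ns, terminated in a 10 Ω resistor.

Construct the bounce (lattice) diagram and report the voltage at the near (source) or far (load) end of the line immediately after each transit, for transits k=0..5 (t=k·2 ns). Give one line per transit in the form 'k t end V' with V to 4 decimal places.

0 0 source 3.0000
1 2 load 0.3750
2 4 source 0.9000
3 6 load 0.4406
4 8 source 0.5325
5 10 load 0.4521

Γ_L=-0.875000, Γ_S=-0.200000; launch V₁=5·150/250=3.000000
k=0 src: V=3.0000
k=1 load: inc=3.000000, refl=3.000000·-0.875000=-2.6250; V=0.000000+3.000000+-2.625000=0.3750
k=2 src: inc=-2.625000, refl=-2.625000·-0.200000=0.5250; V=3.000000+-2.625000+0.525000=0.9000
k=3 load: inc=0.525000, refl=0.525000·-0.875000=-0.4594; V=0.375000+0.525000+-0.459375=0.4406
k=4 src: inc=-0.459375, refl=-0.459375·-0.200000=0.0919; V=0.900000+-0.459375+0.091875=0.5325
k=5 load: inc=0.091875, refl=0.091875·-0.875000=-0.0804; V=0.440625+0.091875+-0.080391=0.4521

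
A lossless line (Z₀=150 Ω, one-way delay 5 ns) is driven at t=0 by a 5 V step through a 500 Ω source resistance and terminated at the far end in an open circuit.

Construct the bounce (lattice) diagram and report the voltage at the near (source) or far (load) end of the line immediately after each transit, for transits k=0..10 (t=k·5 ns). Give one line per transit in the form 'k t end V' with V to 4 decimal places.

Γ_L=1.000000, Γ_S=0.538462; launch V₁=5·150/650=1.153846
k=0 src: V=1.1538
k=1 load: inc=1.153846, refl=1.153846·1.000000=1.1538; V=0.000000+1.153846+1.153846=2.3077
k=2 src: inc=1.153846, refl=1.153846·0.538462=0.6213; V=1.153846+1.153846+0.621302=2.9290
k=3 load: inc=0.621302, refl=0.621302·1.000000=0.6213; V=2.307692+0.621302+0.621302=3.5503
k=4 src: inc=0.621302, refl=0.621302·0.538462=0.3345; V=2.928994+0.621302+0.334547=3.8848
k=5 load: inc=0.334547, refl=0.334547·1.000000=0.3345; V=3.550296+0.334547+0.334547=4.2194
k=6 src: inc=0.334547, refl=0.334547·0.538462=0.1801; V=3.884843+0.334547+0.180141=4.3995
k=7 load: inc=0.180141, refl=0.180141·1.000000=0.1801; V=4.219390+0.180141+0.180141=4.5797
k=8 src: inc=0.180141, refl=0.180141·0.538462=0.0970; V=4.399531+0.180141+0.096999=4.6767
k=9 load: inc=0.096999, refl=0.096999·1.000000=0.0970; V=4.579672+0.096999+0.096999=4.7737
k=10 src: inc=0.096999, refl=0.096999·0.538462=0.0522; V=4.676670+0.096999+0.052230=4.8259

0 0 source 1.1538
1 5 load 2.3077
2 10 source 2.9290
3 15 load 3.5503
4 20 source 3.8848
5 25 load 4.2194
6 30 source 4.3995
7 35 load 4.5797
8 40 source 4.6767
9 45 load 4.7737
10 50 source 4.8259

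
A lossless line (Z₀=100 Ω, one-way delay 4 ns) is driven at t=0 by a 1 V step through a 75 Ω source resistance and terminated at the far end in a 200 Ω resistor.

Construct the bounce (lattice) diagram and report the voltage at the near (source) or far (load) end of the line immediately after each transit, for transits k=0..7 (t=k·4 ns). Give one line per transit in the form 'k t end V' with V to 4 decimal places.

Γ_L=0.333333, Γ_S=-0.142857; launch V₁=1·100/175=0.571429
k=0 src: V=0.5714
k=1 load: inc=0.571429, refl=0.571429·0.333333=0.1905; V=0.000000+0.571429+0.190476=0.7619
k=2 src: inc=0.190476, refl=0.190476·-0.142857=-0.0272; V=0.571429+0.190476+-0.027211=0.7347
k=3 load: inc=-0.027211, refl=-0.027211·0.333333=-0.0091; V=0.761905+-0.027211+-0.009070=0.7256
k=4 src: inc=-0.009070, refl=-0.009070·-0.142857=0.0013; V=0.734694+-0.009070+0.001296=0.7269
k=5 load: inc=0.001296, refl=0.001296·0.333333=0.0004; V=0.725624+0.001296+0.000432=0.7274
k=6 src: inc=0.000432, refl=0.000432·-0.142857=-0.0001; V=0.726919+0.000432+-0.000062=0.7273
k=7 load: inc=-0.000062, refl=-0.000062·0.333333=-0.0000; V=0.727351+-0.000062+-0.000021=0.7273

0 0 source 0.5714
1 4 load 0.7619
2 8 source 0.7347
3 12 load 0.7256
4 16 source 0.7269
5 20 load 0.7274
6 24 source 0.7273
7 28 load 0.7273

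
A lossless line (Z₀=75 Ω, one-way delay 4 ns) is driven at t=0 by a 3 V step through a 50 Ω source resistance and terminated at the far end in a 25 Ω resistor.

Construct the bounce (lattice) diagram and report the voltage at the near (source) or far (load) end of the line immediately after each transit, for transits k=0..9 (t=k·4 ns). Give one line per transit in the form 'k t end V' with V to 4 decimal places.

0 0 source 1.8000
1 4 load 0.9000
2 8 source 1.0800
3 12 load 0.9900
4 16 source 1.0080
5 20 load 0.9990
6 24 source 1.0008
7 28 load 0.9999
8 32 source 1.0001
9 36 load 1.0000

Γ_L=-0.500000, Γ_S=-0.200000; launch V₁=3·75/125=1.800000
k=0 src: V=1.8000
k=1 load: inc=1.800000, refl=1.800000·-0.500000=-0.9000; V=0.000000+1.800000+-0.900000=0.9000
k=2 src: inc=-0.900000, refl=-0.900000·-0.200000=0.1800; V=1.800000+-0.900000+0.180000=1.0800
k=3 load: inc=0.180000, refl=0.180000·-0.500000=-0.0900; V=0.900000+0.180000+-0.090000=0.9900
k=4 src: inc=-0.090000, refl=-0.090000·-0.200000=0.0180; V=1.080000+-0.090000+0.018000=1.0080
k=5 load: inc=0.018000, refl=0.018000·-0.500000=-0.0090; V=0.990000+0.018000+-0.009000=0.9990
k=6 src: inc=-0.009000, refl=-0.009000·-0.200000=0.0018; V=1.008000+-0.009000+0.001800=1.0008
k=7 load: inc=0.001800, refl=0.001800·-0.500000=-0.0009; V=0.999000+0.001800+-0.000900=0.9999
k=8 src: inc=-0.000900, refl=-0.000900·-0.200000=0.0002; V=1.000800+-0.000900+0.000180=1.0001
k=9 load: inc=0.000180, refl=0.000180·-0.500000=-0.0001; V=0.999900+0.000180+-0.000090=1.0000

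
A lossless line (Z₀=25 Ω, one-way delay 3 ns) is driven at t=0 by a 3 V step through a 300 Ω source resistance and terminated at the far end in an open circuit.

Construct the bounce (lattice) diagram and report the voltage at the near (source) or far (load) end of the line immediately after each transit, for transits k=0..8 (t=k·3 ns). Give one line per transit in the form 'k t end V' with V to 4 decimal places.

Γ_L=1.000000, Γ_S=0.846154; launch V₁=3·25/325=0.230769
k=0 src: V=0.2308
k=1 load: inc=0.230769, refl=0.230769·1.000000=0.2308; V=0.000000+0.230769+0.230769=0.4615
k=2 src: inc=0.230769, refl=0.230769·0.846154=0.1953; V=0.230769+0.230769+0.195266=0.6568
k=3 load: inc=0.195266, refl=0.195266·1.000000=0.1953; V=0.461538+0.195266+0.195266=0.8521
k=4 src: inc=0.195266, refl=0.195266·0.846154=0.1652; V=0.656805+0.195266+0.165225=1.0173
k=5 load: inc=0.165225, refl=0.165225·1.000000=0.1652; V=0.852071+0.165225+0.165225=1.1825
k=6 src: inc=0.165225, refl=0.165225·0.846154=0.1398; V=1.017296+0.165225+0.139806=1.3223
k=7 load: inc=0.139806, refl=0.139806·1.000000=0.1398; V=1.182522+0.139806+0.139806=1.4621
k=8 src: inc=0.139806, refl=0.139806·0.846154=0.1183; V=1.322328+0.139806+0.118297=1.5804

0 0 source 0.2308
1 3 load 0.4615
2 6 source 0.6568
3 9 load 0.8521
4 12 source 1.0173
5 15 load 1.1825
6 18 source 1.3223
7 21 load 1.4621
8 24 source 1.5804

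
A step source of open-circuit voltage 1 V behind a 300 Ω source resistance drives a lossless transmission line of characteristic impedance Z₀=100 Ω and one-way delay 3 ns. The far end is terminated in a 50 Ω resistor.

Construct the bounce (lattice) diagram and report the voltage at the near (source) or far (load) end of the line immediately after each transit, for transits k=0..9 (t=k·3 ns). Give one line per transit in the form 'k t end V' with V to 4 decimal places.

Γ_L=-0.333333, Γ_S=0.500000; launch V₁=1·100/400=0.250000
k=0 src: V=0.2500
k=1 load: inc=0.250000, refl=0.250000·-0.333333=-0.0833; V=0.000000+0.250000+-0.083333=0.1667
k=2 src: inc=-0.083333, refl=-0.083333·0.500000=-0.0417; V=0.250000+-0.083333+-0.041667=0.1250
k=3 load: inc=-0.041667, refl=-0.041667·-0.333333=0.0139; V=0.166667+-0.041667+0.013889=0.1389
k=4 src: inc=0.013889, refl=0.013889·0.500000=0.0069; V=0.125000+0.013889+0.006944=0.1458
k=5 load: inc=0.006944, refl=0.006944·-0.333333=-0.0023; V=0.138889+0.006944+-0.002315=0.1435
k=6 src: inc=-0.002315, refl=-0.002315·0.500000=-0.0012; V=0.145833+-0.002315+-0.001157=0.1424
k=7 load: inc=-0.001157, refl=-0.001157·-0.333333=0.0004; V=0.143519+-0.001157+0.000386=0.1427
k=8 src: inc=0.000386, refl=0.000386·0.500000=0.0002; V=0.142361+0.000386+0.000193=0.1429
k=9 load: inc=0.000193, refl=0.000193·-0.333333=-0.0001; V=0.142747+0.000193+-0.000064=0.1429

0 0 source 0.2500
1 3 load 0.1667
2 6 source 0.1250
3 9 load 0.1389
4 12 source 0.1458
5 15 load 0.1435
6 18 source 0.1424
7 21 load 0.1427
8 24 source 0.1429
9 27 load 0.1429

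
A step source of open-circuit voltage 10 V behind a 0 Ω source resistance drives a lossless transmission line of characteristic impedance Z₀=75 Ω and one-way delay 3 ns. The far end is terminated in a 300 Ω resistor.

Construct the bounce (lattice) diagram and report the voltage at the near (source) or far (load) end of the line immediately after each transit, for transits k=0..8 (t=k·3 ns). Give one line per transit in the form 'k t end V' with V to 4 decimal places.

0 0 source 10.0000
1 3 load 16.0000
2 6 source 10.0000
3 9 load 6.4000
4 12 source 10.0000
5 15 load 12.1600
6 18 source 10.0000
7 21 load 8.7040
8 24 source 10.0000

Γ_L=0.600000, Γ_S=-1.000000; launch V₁=10·75/75=10.000000
k=0 src: V=10.0000
k=1 load: inc=10.000000, refl=10.000000·0.600000=6.0000; V=0.000000+10.000000+6.000000=16.0000
k=2 src: inc=6.000000, refl=6.000000·-1.000000=-6.0000; V=10.000000+6.000000+-6.000000=10.0000
k=3 load: inc=-6.000000, refl=-6.000000·0.600000=-3.6000; V=16.000000+-6.000000+-3.600000=6.4000
k=4 src: inc=-3.600000, refl=-3.600000·-1.000000=3.6000; V=10.000000+-3.600000+3.600000=10.0000
k=5 load: inc=3.600000, refl=3.600000·0.600000=2.1600; V=6.400000+3.600000+2.160000=12.1600
k=6 src: inc=2.160000, refl=2.160000·-1.000000=-2.1600; V=10.000000+2.160000+-2.160000=10.0000
k=7 load: inc=-2.160000, refl=-2.160000·0.600000=-1.2960; V=12.160000+-2.160000+-1.296000=8.7040
k=8 src: inc=-1.296000, refl=-1.296000·-1.000000=1.2960; V=10.000000+-1.296000+1.296000=10.0000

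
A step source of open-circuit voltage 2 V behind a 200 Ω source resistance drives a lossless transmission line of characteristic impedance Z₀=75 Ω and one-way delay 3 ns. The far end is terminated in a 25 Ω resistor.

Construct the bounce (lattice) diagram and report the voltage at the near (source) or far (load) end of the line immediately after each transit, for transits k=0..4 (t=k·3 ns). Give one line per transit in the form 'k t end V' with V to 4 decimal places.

Γ_L=-0.500000, Γ_S=0.454545; launch V₁=2·75/275=0.545455
k=0 src: V=0.5455
k=1 load: inc=0.545455, refl=0.545455·-0.500000=-0.2727; V=0.000000+0.545455+-0.272727=0.2727
k=2 src: inc=-0.272727, refl=-0.272727·0.454545=-0.1240; V=0.545455+-0.272727+-0.123967=0.1488
k=3 load: inc=-0.123967, refl=-0.123967·-0.500000=0.0620; V=0.272727+-0.123967+0.061983=0.2107
k=4 src: inc=0.061983, refl=0.061983·0.454545=0.0282; V=0.148760+0.061983+0.028174=0.2389

0 0 source 0.5455
1 3 load 0.2727
2 6 source 0.1488
3 9 load 0.2107
4 12 source 0.2389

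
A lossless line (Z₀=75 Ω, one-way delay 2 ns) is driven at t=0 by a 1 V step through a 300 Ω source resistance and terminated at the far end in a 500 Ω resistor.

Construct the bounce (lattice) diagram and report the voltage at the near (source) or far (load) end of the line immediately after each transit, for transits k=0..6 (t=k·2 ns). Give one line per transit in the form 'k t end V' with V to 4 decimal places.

0 0 source 0.2000
1 2 load 0.3478
2 4 source 0.4365
3 6 load 0.5021
4 8 source 0.5414
5 10 load 0.5705
6 12 source 0.5879

Γ_L=0.739130, Γ_S=0.600000; launch V₁=1·75/375=0.200000
k=0 src: V=0.2000
k=1 load: inc=0.200000, refl=0.200000·0.739130=0.1478; V=0.000000+0.200000+0.147826=0.3478
k=2 src: inc=0.147826, refl=0.147826·0.600000=0.0887; V=0.200000+0.147826+0.088696=0.4365
k=3 load: inc=0.088696, refl=0.088696·0.739130=0.0656; V=0.347826+0.088696+0.065558=0.5021
k=4 src: inc=0.065558, refl=0.065558·0.600000=0.0393; V=0.436522+0.065558+0.039335=0.5414
k=5 load: inc=0.039335, refl=0.039335·0.739130=0.0291; V=0.502079+0.039335+0.029073=0.5705
k=6 src: inc=0.029073, refl=0.029073·0.600000=0.0174; V=0.541414+0.029073+0.017444=0.5879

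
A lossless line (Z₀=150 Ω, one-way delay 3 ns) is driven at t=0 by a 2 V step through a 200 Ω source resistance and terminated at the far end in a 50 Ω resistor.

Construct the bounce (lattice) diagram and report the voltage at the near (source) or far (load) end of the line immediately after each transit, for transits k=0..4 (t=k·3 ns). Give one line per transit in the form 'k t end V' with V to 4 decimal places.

Γ_L=-0.500000, Γ_S=0.142857; launch V₁=2·150/350=0.857143
k=0 src: V=0.8571
k=1 load: inc=0.857143, refl=0.857143·-0.500000=-0.4286; V=0.000000+0.857143+-0.428571=0.4286
k=2 src: inc=-0.428571, refl=-0.428571·0.142857=-0.0612; V=0.857143+-0.428571+-0.061224=0.3673
k=3 load: inc=-0.061224, refl=-0.061224·-0.500000=0.0306; V=0.428571+-0.061224+0.030612=0.3980
k=4 src: inc=0.030612, refl=0.030612·0.142857=0.0044; V=0.367347+0.030612+0.004373=0.4023

0 0 source 0.8571
1 3 load 0.4286
2 6 source 0.3673
3 9 load 0.3980
4 12 source 0.4023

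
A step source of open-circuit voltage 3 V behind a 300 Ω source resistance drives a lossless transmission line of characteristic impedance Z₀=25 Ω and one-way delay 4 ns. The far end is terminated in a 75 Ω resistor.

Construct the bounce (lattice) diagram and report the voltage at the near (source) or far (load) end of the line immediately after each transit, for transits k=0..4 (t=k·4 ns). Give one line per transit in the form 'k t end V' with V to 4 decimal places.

Γ_L=0.500000, Γ_S=0.846154; launch V₁=3·25/325=0.230769
k=0 src: V=0.2308
k=1 load: inc=0.230769, refl=0.230769·0.500000=0.1154; V=0.000000+0.230769+0.115385=0.3462
k=2 src: inc=0.115385, refl=0.115385·0.846154=0.0976; V=0.230769+0.115385+0.097633=0.4438
k=3 load: inc=0.097633, refl=0.097633·0.500000=0.0488; V=0.346154+0.097633+0.048817=0.4926
k=4 src: inc=0.048817, refl=0.048817·0.846154=0.0413; V=0.443787+0.048817+0.041306=0.5339

0 0 source 0.2308
1 4 load 0.3462
2 8 source 0.4438
3 12 load 0.4926
4 16 source 0.5339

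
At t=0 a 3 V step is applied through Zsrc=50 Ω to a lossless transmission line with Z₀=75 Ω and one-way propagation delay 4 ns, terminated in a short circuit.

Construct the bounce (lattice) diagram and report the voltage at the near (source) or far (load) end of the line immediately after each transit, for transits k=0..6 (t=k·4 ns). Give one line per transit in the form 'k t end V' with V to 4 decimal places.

Γ_L=-1.000000, Γ_S=-0.200000; launch V₁=3·75/125=1.800000
k=0 src: V=1.8000
k=1 load: inc=1.800000, refl=1.800000·-1.000000=-1.8000; V=0.000000+1.800000+-1.800000=0.0000
k=2 src: inc=-1.800000, refl=-1.800000·-0.200000=0.3600; V=1.800000+-1.800000+0.360000=0.3600
k=3 load: inc=0.360000, refl=0.360000·-1.000000=-0.3600; V=0.000000+0.360000+-0.360000=0.0000
k=4 src: inc=-0.360000, refl=-0.360000·-0.200000=0.0720; V=0.360000+-0.360000+0.072000=0.0720
k=5 load: inc=0.072000, refl=0.072000·-1.000000=-0.0720; V=0.000000+0.072000+-0.072000=0.0000
k=6 src: inc=-0.072000, refl=-0.072000·-0.200000=0.0144; V=0.072000+-0.072000+0.014400=0.0144

0 0 source 1.8000
1 4 load 0.0000
2 8 source 0.3600
3 12 load 0.0000
4 16 source 0.0720
5 20 load 0.0000
6 24 source 0.0144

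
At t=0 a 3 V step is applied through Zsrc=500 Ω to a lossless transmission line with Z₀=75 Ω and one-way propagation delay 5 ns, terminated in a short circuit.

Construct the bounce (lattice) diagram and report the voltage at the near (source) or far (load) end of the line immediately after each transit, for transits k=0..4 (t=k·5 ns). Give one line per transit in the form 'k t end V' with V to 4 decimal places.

Γ_L=-1.000000, Γ_S=0.739130; launch V₁=3·75/575=0.391304
k=0 src: V=0.3913
k=1 load: inc=0.391304, refl=0.391304·-1.000000=-0.3913; V=0.000000+0.391304+-0.391304=0.0000
k=2 src: inc=-0.391304, refl=-0.391304·0.739130=-0.2892; V=0.391304+-0.391304+-0.289225=-0.2892
k=3 load: inc=-0.289225, refl=-0.289225·-1.000000=0.2892; V=0.000000+-0.289225+0.289225=0.0000
k=4 src: inc=0.289225, refl=0.289225·0.739130=0.2138; V=-0.289225+0.289225+0.213775=0.2138

0 0 source 0.3913
1 5 load 0.0000
2 10 source -0.2892
3 15 load 0.0000
4 20 source 0.2138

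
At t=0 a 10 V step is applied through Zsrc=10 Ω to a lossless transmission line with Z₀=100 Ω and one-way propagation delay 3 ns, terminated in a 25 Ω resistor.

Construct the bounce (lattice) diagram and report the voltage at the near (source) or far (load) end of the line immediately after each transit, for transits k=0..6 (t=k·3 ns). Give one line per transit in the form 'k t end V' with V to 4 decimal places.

0 0 source 9.0909
1 3 load 3.6364
2 6 source 8.0992
3 9 load 5.4215
4 12 source 7.6123
5 15 load 6.2978
6 18 source 7.3733

Γ_L=-0.600000, Γ_S=-0.818182; launch V₁=10·100/110=9.090909
k=0 src: V=9.0909
k=1 load: inc=9.090909, refl=9.090909·-0.600000=-5.4545; V=0.000000+9.090909+-5.454545=3.6364
k=2 src: inc=-5.454545, refl=-5.454545·-0.818182=4.4628; V=9.090909+-5.454545+4.462810=8.0992
k=3 load: inc=4.462810, refl=4.462810·-0.600000=-2.6777; V=3.636364+4.462810+-2.677686=5.4215
k=4 src: inc=-2.677686, refl=-2.677686·-0.818182=2.1908; V=8.099174+-2.677686+2.190834=7.6123
k=5 load: inc=2.190834, refl=2.190834·-0.600000=-1.3145; V=5.421488+2.190834+-1.314500=6.2978
k=6 src: inc=-1.314500, refl=-1.314500·-0.818182=1.0755; V=7.612322+-1.314500+1.075500=7.3733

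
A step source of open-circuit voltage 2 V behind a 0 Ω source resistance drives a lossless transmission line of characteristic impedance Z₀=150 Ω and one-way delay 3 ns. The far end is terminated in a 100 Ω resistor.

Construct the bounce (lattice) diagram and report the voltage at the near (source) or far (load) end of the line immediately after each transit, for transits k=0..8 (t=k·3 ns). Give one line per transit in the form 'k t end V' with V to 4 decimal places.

Γ_L=-0.200000, Γ_S=-1.000000; launch V₁=2·150/150=2.000000
k=0 src: V=2.0000
k=1 load: inc=2.000000, refl=2.000000·-0.200000=-0.4000; V=0.000000+2.000000+-0.400000=1.6000
k=2 src: inc=-0.400000, refl=-0.400000·-1.000000=0.4000; V=2.000000+-0.400000+0.400000=2.0000
k=3 load: inc=0.400000, refl=0.400000·-0.200000=-0.0800; V=1.600000+0.400000+-0.080000=1.9200
k=4 src: inc=-0.080000, refl=-0.080000·-1.000000=0.0800; V=2.000000+-0.080000+0.080000=2.0000
k=5 load: inc=0.080000, refl=0.080000·-0.200000=-0.0160; V=1.920000+0.080000+-0.016000=1.9840
k=6 src: inc=-0.016000, refl=-0.016000·-1.000000=0.0160; V=2.000000+-0.016000+0.016000=2.0000
k=7 load: inc=0.016000, refl=0.016000·-0.200000=-0.0032; V=1.984000+0.016000+-0.003200=1.9968
k=8 src: inc=-0.003200, refl=-0.003200·-1.000000=0.0032; V=2.000000+-0.003200+0.003200=2.0000

0 0 source 2.0000
1 3 load 1.6000
2 6 source 2.0000
3 9 load 1.9200
4 12 source 2.0000
5 15 load 1.9840
6 18 source 2.0000
7 21 load 1.9968
8 24 source 2.0000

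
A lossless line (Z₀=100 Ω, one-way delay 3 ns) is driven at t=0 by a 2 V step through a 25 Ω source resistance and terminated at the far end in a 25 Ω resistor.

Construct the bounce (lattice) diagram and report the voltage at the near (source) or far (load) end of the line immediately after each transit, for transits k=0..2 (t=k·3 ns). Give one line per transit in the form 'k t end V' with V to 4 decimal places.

Γ_L=-0.600000, Γ_S=-0.600000; launch V₁=2·100/125=1.600000
k=0 src: V=1.6000
k=1 load: inc=1.600000, refl=1.600000·-0.600000=-0.9600; V=0.000000+1.600000+-0.960000=0.6400
k=2 src: inc=-0.960000, refl=-0.960000·-0.600000=0.5760; V=1.600000+-0.960000+0.576000=1.2160

0 0 source 1.6000
1 3 load 0.6400
2 6 source 1.2160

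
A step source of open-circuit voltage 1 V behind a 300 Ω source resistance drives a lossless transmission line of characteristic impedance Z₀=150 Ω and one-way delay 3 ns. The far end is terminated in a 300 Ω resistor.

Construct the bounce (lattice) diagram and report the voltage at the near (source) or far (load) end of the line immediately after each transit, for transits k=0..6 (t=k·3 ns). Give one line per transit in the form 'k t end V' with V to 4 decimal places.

0 0 source 0.3333
1 3 load 0.4444
2 6 source 0.4815
3 9 load 0.4938
4 12 source 0.4979
5 15 load 0.4993
6 18 source 0.4998

Γ_L=0.333333, Γ_S=0.333333; launch V₁=1·150/450=0.333333
k=0 src: V=0.3333
k=1 load: inc=0.333333, refl=0.333333·0.333333=0.1111; V=0.000000+0.333333+0.111111=0.4444
k=2 src: inc=0.111111, refl=0.111111·0.333333=0.0370; V=0.333333+0.111111+0.037037=0.4815
k=3 load: inc=0.037037, refl=0.037037·0.333333=0.0123; V=0.444444+0.037037+0.012346=0.4938
k=4 src: inc=0.012346, refl=0.012346·0.333333=0.0041; V=0.481481+0.012346+0.004115=0.4979
k=5 load: inc=0.004115, refl=0.004115·0.333333=0.0014; V=0.493827+0.004115+0.001372=0.4993
k=6 src: inc=0.001372, refl=0.001372·0.333333=0.0005; V=0.497942+0.001372+0.000457=0.4998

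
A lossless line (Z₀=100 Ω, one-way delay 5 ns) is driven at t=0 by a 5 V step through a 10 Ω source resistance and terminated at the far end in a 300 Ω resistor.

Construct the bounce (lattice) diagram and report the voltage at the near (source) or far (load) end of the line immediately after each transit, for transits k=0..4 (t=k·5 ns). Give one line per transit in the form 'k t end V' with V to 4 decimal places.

0 0 source 4.5455
1 5 load 6.8182
2 10 source 4.9587
3 15 load 4.0289
4 20 source 4.7896

Γ_L=0.500000, Γ_S=-0.818182; launch V₁=5·100/110=4.545455
k=0 src: V=4.5455
k=1 load: inc=4.545455, refl=4.545455·0.500000=2.2727; V=0.000000+4.545455+2.272727=6.8182
k=2 src: inc=2.272727, refl=2.272727·-0.818182=-1.8595; V=4.545455+2.272727+-1.859504=4.9587
k=3 load: inc=-1.859504, refl=-1.859504·0.500000=-0.9298; V=6.818182+-1.859504+-0.929752=4.0289
k=4 src: inc=-0.929752, refl=-0.929752·-0.818182=0.7607; V=4.958678+-0.929752+0.760706=4.7896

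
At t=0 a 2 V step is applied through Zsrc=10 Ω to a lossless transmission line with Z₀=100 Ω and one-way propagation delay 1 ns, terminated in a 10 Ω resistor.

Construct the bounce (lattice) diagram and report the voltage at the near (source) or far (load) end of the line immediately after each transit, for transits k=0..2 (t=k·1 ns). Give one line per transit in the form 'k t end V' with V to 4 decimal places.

Γ_L=-0.818182, Γ_S=-0.818182; launch V₁=2·100/110=1.818182
k=0 src: V=1.8182
k=1 load: inc=1.818182, refl=1.818182·-0.818182=-1.4876; V=0.000000+1.818182+-1.487603=0.3306
k=2 src: inc=-1.487603, refl=-1.487603·-0.818182=1.2171; V=1.818182+-1.487603+1.217130=1.5477

0 0 source 1.8182
1 1 load 0.3306
2 2 source 1.5477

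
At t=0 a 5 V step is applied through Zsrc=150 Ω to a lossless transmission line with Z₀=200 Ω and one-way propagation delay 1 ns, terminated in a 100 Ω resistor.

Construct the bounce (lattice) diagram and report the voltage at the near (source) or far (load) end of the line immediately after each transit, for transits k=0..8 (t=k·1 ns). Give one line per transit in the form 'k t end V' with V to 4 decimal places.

Γ_L=-0.333333, Γ_S=-0.142857; launch V₁=5·200/350=2.857143
k=0 src: V=2.8571
k=1 load: inc=2.857143, refl=2.857143·-0.333333=-0.9524; V=0.000000+2.857143+-0.952381=1.9048
k=2 src: inc=-0.952381, refl=-0.952381·-0.142857=0.1361; V=2.857143+-0.952381+0.136054=2.0408
k=3 load: inc=0.136054, refl=0.136054·-0.333333=-0.0454; V=1.904762+0.136054+-0.045351=1.9955
k=4 src: inc=-0.045351, refl=-0.045351·-0.142857=0.0065; V=2.040816+-0.045351+0.006479=2.0019
k=5 load: inc=0.006479, refl=0.006479·-0.333333=-0.0022; V=1.995465+0.006479+-0.002160=1.9998
k=6 src: inc=-0.002160, refl=-0.002160·-0.142857=0.0003; V=2.001944+-0.002160+0.000309=2.0001
k=7 load: inc=0.000309, refl=0.000309·-0.333333=-0.0001; V=1.999784+0.000309+-0.000103=2.0000
k=8 src: inc=-0.000103, refl=-0.000103·-0.142857=0.0000; V=2.000093+-0.000103+0.000015=2.0000

0 0 source 2.8571
1 1 load 1.9048
2 2 source 2.0408
3 3 load 1.9955
4 4 source 2.0019
5 5 load 1.9998
6 6 source 2.0001
7 7 load 2.0000
8 8 source 2.0000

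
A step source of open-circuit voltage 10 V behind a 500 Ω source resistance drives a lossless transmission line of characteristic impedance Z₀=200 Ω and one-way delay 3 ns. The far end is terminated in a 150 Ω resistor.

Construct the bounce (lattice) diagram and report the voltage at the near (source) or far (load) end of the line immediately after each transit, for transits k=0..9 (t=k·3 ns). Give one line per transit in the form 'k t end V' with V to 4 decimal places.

0 0 source 2.8571
1 3 load 2.4490
2 6 source 2.2741
3 9 load 2.2990
4 12 source 2.3098
5 15 load 2.3082
6 18 source 2.3076
7 21 load 2.3077
8 24 source 2.3077
9 27 load 2.3077

Γ_L=-0.142857, Γ_S=0.428571; launch V₁=10·200/700=2.857143
k=0 src: V=2.8571
k=1 load: inc=2.857143, refl=2.857143·-0.142857=-0.4082; V=0.000000+2.857143+-0.408163=2.4490
k=2 src: inc=-0.408163, refl=-0.408163·0.428571=-0.1749; V=2.857143+-0.408163+-0.174927=2.2741
k=3 load: inc=-0.174927, refl=-0.174927·-0.142857=0.0250; V=2.448980+-0.174927+0.024990=2.2990
k=4 src: inc=0.024990, refl=0.024990·0.428571=0.0107; V=2.274052+0.024990+0.010710=2.3098
k=5 load: inc=0.010710, refl=0.010710·-0.142857=-0.0015; V=2.299042+0.010710+-0.001530=2.3082
k=6 src: inc=-0.001530, refl=-0.001530·0.428571=-0.0007; V=2.309752+-0.001530+-0.000656=2.3076
k=7 load: inc=-0.000656, refl=-0.000656·-0.142857=0.0001; V=2.308222+-0.000656+0.000094=2.3077
k=8 src: inc=0.000094, refl=0.000094·0.428571=0.0000; V=2.307566+0.000094+0.000040=2.3077
k=9 load: inc=0.000040, refl=0.000040·-0.142857=-0.0000; V=2.307660+0.000040+-0.000006=2.3077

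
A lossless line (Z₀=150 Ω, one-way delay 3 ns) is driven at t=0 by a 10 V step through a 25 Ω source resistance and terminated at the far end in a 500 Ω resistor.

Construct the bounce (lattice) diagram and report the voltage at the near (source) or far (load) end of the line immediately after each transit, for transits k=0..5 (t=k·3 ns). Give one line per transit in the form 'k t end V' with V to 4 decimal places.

0 0 source 8.5714
1 3 load 13.1868
2 6 source 9.8901
3 9 load 8.1150
4 12 source 9.3829
5 15 load 10.0657

Γ_L=0.538462, Γ_S=-0.714286; launch V₁=10·150/175=8.571429
k=0 src: V=8.5714
k=1 load: inc=8.571429, refl=8.571429·0.538462=4.6154; V=0.000000+8.571429+4.615385=13.1868
k=2 src: inc=4.615385, refl=4.615385·-0.714286=-3.2967; V=8.571429+4.615385+-3.296703=9.8901
k=3 load: inc=-3.296703, refl=-3.296703·0.538462=-1.7751; V=13.186813+-3.296703+-1.775148=8.1150
k=4 src: inc=-1.775148, refl=-1.775148·-0.714286=1.2680; V=9.890110+-1.775148+1.267963=9.3829
k=5 load: inc=1.267963, refl=1.267963·0.538462=0.6827; V=8.114962+1.267963+0.682749=10.0657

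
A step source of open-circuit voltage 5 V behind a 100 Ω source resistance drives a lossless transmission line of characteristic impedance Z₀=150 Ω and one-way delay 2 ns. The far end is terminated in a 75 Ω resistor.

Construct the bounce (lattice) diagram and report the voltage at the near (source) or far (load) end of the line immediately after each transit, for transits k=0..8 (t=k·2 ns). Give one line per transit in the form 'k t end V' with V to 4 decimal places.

0 0 source 3.0000
1 2 load 2.0000
2 4 source 2.2000
3 6 load 2.1333
4 8 source 2.1467
5 10 load 2.1422
6 12 source 2.1431
7 14 load 2.1428
8 16 source 2.1429

Γ_L=-0.333333, Γ_S=-0.200000; launch V₁=5·150/250=3.000000
k=0 src: V=3.0000
k=1 load: inc=3.000000, refl=3.000000·-0.333333=-1.0000; V=0.000000+3.000000+-1.000000=2.0000
k=2 src: inc=-1.000000, refl=-1.000000·-0.200000=0.2000; V=3.000000+-1.000000+0.200000=2.2000
k=3 load: inc=0.200000, refl=0.200000·-0.333333=-0.0667; V=2.000000+0.200000+-0.066667=2.1333
k=4 src: inc=-0.066667, refl=-0.066667·-0.200000=0.0133; V=2.200000+-0.066667+0.013333=2.1467
k=5 load: inc=0.013333, refl=0.013333·-0.333333=-0.0044; V=2.133333+0.013333+-0.004444=2.1422
k=6 src: inc=-0.004444, refl=-0.004444·-0.200000=0.0009; V=2.146667+-0.004444+0.000889=2.1431
k=7 load: inc=0.000889, refl=0.000889·-0.333333=-0.0003; V=2.142222+0.000889+-0.000296=2.1428
k=8 src: inc=-0.000296, refl=-0.000296·-0.200000=0.0001; V=2.143111+-0.000296+0.000059=2.1429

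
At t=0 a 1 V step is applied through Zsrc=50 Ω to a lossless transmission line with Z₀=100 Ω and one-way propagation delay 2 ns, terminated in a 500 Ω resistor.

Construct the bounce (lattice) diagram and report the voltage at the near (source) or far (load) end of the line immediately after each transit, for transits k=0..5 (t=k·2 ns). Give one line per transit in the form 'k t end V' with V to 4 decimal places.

Γ_L=0.666667, Γ_S=-0.333333; launch V₁=1·100/150=0.666667
k=0 src: V=0.6667
k=1 load: inc=0.666667, refl=0.666667·0.666667=0.4444; V=0.000000+0.666667+0.444444=1.1111
k=2 src: inc=0.444444, refl=0.444444·-0.333333=-0.1481; V=0.666667+0.444444+-0.148148=0.9630
k=3 load: inc=-0.148148, refl=-0.148148·0.666667=-0.0988; V=1.111111+-0.148148+-0.098765=0.8642
k=4 src: inc=-0.098765, refl=-0.098765·-0.333333=0.0329; V=0.962963+-0.098765+0.032922=0.8971
k=5 load: inc=0.032922, refl=0.032922·0.666667=0.0219; V=0.864198+0.032922+0.021948=0.9191

0 0 source 0.6667
1 2 load 1.1111
2 4 source 0.9630
3 6 load 0.8642
4 8 source 0.8971
5 10 load 0.9191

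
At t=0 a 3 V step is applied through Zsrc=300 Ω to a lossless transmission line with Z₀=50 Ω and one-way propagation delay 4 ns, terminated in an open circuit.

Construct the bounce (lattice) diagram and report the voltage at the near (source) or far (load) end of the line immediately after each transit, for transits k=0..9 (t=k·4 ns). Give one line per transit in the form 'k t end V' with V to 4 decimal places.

0 0 source 0.4286
1 4 load 0.8571
2 8 source 1.1633
3 12 load 1.4694
4 16 source 1.6880
5 20 load 1.9067
6 24 source 2.0629
7 28 load 2.2191
8 32 source 2.3306
9 36 load 2.4422

Γ_L=1.000000, Γ_S=0.714286; launch V₁=3·50/350=0.428571
k=0 src: V=0.4286
k=1 load: inc=0.428571, refl=0.428571·1.000000=0.4286; V=0.000000+0.428571+0.428571=0.8571
k=2 src: inc=0.428571, refl=0.428571·0.714286=0.3061; V=0.428571+0.428571+0.306122=1.1633
k=3 load: inc=0.306122, refl=0.306122·1.000000=0.3061; V=0.857143+0.306122+0.306122=1.4694
k=4 src: inc=0.306122, refl=0.306122·0.714286=0.2187; V=1.163265+0.306122+0.218659=1.6880
k=5 load: inc=0.218659, refl=0.218659·1.000000=0.2187; V=1.469388+0.218659+0.218659=1.9067
k=6 src: inc=0.218659, refl=0.218659·0.714286=0.1562; V=1.688047+0.218659+0.156185=2.0629
k=7 load: inc=0.156185, refl=0.156185·1.000000=0.1562; V=1.906706+0.156185+0.156185=2.2191
k=8 src: inc=0.156185, refl=0.156185·0.714286=0.1116; V=2.062890+0.156185+0.111561=2.3306
k=9 load: inc=0.111561, refl=0.111561·1.000000=0.1116; V=2.219075+0.111561+0.111561=2.4422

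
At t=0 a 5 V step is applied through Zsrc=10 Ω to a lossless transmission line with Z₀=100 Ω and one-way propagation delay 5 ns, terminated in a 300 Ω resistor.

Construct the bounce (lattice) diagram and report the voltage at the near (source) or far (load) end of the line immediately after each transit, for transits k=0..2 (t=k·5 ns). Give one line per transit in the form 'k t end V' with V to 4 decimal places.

0 0 source 4.5455
1 5 load 6.8182
2 10 source 4.9587

Γ_L=0.500000, Γ_S=-0.818182; launch V₁=5·100/110=4.545455
k=0 src: V=4.5455
k=1 load: inc=4.545455, refl=4.545455·0.500000=2.2727; V=0.000000+4.545455+2.272727=6.8182
k=2 src: inc=2.272727, refl=2.272727·-0.818182=-1.8595; V=4.545455+2.272727+-1.859504=4.9587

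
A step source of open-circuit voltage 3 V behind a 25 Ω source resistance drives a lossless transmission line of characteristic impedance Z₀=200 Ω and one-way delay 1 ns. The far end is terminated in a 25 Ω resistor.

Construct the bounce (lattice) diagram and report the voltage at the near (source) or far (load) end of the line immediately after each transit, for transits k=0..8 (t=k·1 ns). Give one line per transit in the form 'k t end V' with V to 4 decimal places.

0 0 source 2.6667
1 1 load 0.5926
2 2 source 2.2058
3 3 load 0.9511
4 4 source 1.9269
5 5 load 1.1679
6 6 source 1.7583
7 7 load 1.2991
8 8 source 1.6562

Γ_L=-0.777778, Γ_S=-0.777778; launch V₁=3·200/225=2.666667
k=0 src: V=2.6667
k=1 load: inc=2.666667, refl=2.666667·-0.777778=-2.0741; V=0.000000+2.666667+-2.074074=0.5926
k=2 src: inc=-2.074074, refl=-2.074074·-0.777778=1.6132; V=2.666667+-2.074074+1.613169=2.2058
k=3 load: inc=1.613169, refl=1.613169·-0.777778=-1.2547; V=0.592593+1.613169+-1.254687=0.9511
k=4 src: inc=-1.254687, refl=-1.254687·-0.777778=0.9759; V=2.205761+-1.254687+0.975867=1.9269
k=5 load: inc=0.975867, refl=0.975867·-0.777778=-0.7590; V=0.951075+0.975867+-0.759008=1.1679
k=6 src: inc=-0.759008, refl=-0.759008·-0.777778=0.5903; V=1.926942+-0.759008+0.590340=1.7583
k=7 load: inc=0.590340, refl=0.590340·-0.777778=-0.4592; V=1.167934+0.590340+-0.459153=1.2991
k=8 src: inc=-0.459153, refl=-0.459153·-0.777778=0.3571; V=1.758274+-0.459153+0.357119=1.6562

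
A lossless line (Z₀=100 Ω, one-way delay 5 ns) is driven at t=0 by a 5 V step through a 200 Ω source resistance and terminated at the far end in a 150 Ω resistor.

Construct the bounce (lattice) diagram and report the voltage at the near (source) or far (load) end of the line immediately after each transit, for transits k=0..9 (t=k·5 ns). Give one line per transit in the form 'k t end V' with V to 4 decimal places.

Γ_L=0.200000, Γ_S=0.333333; launch V₁=5·100/300=1.666667
k=0 src: V=1.6667
k=1 load: inc=1.666667, refl=1.666667·0.200000=0.3333; V=0.000000+1.666667+0.333333=2.0000
k=2 src: inc=0.333333, refl=0.333333·0.333333=0.1111; V=1.666667+0.333333+0.111111=2.1111
k=3 load: inc=0.111111, refl=0.111111·0.200000=0.0222; V=2.000000+0.111111+0.022222=2.1333
k=4 src: inc=0.022222, refl=0.022222·0.333333=0.0074; V=2.111111+0.022222+0.007407=2.1407
k=5 load: inc=0.007407, refl=0.007407·0.200000=0.0015; V=2.133333+0.007407+0.001481=2.1422
k=6 src: inc=0.001481, refl=0.001481·0.333333=0.0005; V=2.140741+0.001481+0.000494=2.1427
k=7 load: inc=0.000494, refl=0.000494·0.200000=0.0001; V=2.142222+0.000494+0.000099=2.1428
k=8 src: inc=0.000099, refl=0.000099·0.333333=0.0000; V=2.142716+0.000099+0.000033=2.1428
k=9 load: inc=0.000033, refl=0.000033·0.200000=0.0000; V=2.142815+0.000033+0.000007=2.1429

0 0 source 1.6667
1 5 load 2.0000
2 10 source 2.1111
3 15 load 2.1333
4 20 source 2.1407
5 25 load 2.1422
6 30 source 2.1427
7 35 load 2.1428
8 40 source 2.1428
9 45 load 2.1429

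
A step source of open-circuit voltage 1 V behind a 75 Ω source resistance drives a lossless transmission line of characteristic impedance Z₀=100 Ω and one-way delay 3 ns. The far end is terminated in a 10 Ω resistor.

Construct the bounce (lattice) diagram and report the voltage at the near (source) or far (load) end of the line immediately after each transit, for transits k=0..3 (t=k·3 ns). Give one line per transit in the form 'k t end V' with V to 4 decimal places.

0 0 source 0.5714
1 3 load 0.1039
2 6 source 0.1707
3 9 load 0.1160

Γ_L=-0.818182, Γ_S=-0.142857; launch V₁=1·100/175=0.571429
k=0 src: V=0.5714
k=1 load: inc=0.571429, refl=0.571429·-0.818182=-0.4675; V=0.000000+0.571429+-0.467532=0.1039
k=2 src: inc=-0.467532, refl=-0.467532·-0.142857=0.0668; V=0.571429+-0.467532+0.066790=0.1707
k=3 load: inc=0.066790, refl=0.066790·-0.818182=-0.0546; V=0.103896+0.066790+-0.054647=0.1160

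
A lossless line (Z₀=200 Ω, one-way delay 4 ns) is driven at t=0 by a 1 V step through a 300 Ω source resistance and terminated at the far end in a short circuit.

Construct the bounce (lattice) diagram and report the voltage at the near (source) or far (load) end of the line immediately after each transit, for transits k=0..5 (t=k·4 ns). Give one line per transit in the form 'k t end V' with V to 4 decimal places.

Γ_L=-1.000000, Γ_S=0.200000; launch V₁=1·200/500=0.400000
k=0 src: V=0.4000
k=1 load: inc=0.400000, refl=0.400000·-1.000000=-0.4000; V=0.000000+0.400000+-0.400000=0.0000
k=2 src: inc=-0.400000, refl=-0.400000·0.200000=-0.0800; V=0.400000+-0.400000+-0.080000=-0.0800
k=3 load: inc=-0.080000, refl=-0.080000·-1.000000=0.0800; V=0.000000+-0.080000+0.080000=0.0000
k=4 src: inc=0.080000, refl=0.080000·0.200000=0.0160; V=-0.080000+0.080000+0.016000=0.0160
k=5 load: inc=0.016000, refl=0.016000·-1.000000=-0.0160; V=0.000000+0.016000+-0.016000=0.0000

0 0 source 0.4000
1 4 load 0.0000
2 8 source -0.0800
3 12 load 0.0000
4 16 source 0.0160
5 20 load 0.0000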